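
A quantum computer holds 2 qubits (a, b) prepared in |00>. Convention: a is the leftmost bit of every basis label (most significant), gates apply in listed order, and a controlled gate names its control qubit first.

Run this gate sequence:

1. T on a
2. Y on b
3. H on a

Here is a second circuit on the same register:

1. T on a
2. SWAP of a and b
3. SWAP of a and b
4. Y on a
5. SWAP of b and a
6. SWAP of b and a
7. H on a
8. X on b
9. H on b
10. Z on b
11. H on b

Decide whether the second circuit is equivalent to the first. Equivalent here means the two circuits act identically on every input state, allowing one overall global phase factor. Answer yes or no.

No — the two circuits implement different unitaries, even allowing a global phase.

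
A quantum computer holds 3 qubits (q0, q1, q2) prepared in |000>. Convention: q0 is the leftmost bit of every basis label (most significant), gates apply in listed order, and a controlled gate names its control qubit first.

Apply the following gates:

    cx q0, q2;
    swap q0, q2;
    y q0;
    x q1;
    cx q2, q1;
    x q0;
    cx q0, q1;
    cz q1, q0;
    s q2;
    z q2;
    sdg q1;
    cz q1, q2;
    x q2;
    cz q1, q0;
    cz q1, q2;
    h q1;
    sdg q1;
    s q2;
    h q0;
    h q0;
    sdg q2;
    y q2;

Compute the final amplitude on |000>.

The final state's coefficient on |000> equals sqrt(2)*I/2.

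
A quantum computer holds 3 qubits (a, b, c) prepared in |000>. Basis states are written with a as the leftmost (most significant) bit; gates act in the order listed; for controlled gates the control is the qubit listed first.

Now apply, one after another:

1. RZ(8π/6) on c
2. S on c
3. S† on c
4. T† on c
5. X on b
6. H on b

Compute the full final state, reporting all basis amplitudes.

After the circuit, the state carries amplitude -sqrt(2)*exp(I*pi/3)/2 on |000>, sqrt(2)*exp(I*pi/3)/2 on |010>, and 0 on every other basis state.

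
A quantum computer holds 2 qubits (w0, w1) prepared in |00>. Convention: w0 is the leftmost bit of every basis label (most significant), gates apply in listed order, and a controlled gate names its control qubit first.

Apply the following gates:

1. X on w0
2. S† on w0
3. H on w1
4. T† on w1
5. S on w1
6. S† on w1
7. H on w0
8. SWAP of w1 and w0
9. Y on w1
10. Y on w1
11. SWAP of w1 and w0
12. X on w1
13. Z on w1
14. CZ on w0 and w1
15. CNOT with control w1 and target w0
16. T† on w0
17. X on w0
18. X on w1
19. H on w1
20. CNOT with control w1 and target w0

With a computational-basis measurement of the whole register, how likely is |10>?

Outcome |10> occurs with probability 1/4 - sqrt(2)/8.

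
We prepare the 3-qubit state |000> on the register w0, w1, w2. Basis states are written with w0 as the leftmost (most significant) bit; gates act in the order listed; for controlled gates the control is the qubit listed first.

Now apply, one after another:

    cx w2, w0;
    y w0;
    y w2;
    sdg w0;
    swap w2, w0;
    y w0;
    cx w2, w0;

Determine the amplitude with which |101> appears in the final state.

The final state's coefficient on |101> equals 1.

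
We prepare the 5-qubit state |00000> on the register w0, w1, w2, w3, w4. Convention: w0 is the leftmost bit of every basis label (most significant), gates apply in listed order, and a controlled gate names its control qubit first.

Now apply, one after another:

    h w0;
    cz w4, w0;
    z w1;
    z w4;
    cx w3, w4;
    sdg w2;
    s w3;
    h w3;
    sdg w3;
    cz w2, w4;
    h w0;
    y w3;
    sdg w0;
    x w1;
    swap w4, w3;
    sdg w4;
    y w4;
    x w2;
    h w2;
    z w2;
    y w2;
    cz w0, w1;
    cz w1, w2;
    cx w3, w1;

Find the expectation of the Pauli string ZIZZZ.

The expectation value of ZIZZZ is 0.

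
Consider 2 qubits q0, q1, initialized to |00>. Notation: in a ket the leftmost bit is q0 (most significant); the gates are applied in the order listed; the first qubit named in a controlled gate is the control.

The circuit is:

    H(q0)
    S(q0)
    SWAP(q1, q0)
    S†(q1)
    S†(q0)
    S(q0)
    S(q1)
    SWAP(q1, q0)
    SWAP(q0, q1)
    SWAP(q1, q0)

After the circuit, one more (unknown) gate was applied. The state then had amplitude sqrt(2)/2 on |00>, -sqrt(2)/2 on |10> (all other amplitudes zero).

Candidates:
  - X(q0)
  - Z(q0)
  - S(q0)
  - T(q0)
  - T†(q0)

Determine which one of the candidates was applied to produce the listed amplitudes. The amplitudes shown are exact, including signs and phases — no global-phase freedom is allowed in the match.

The unique candidate consistent with the amplitudes is S(q0). Key observation: gates 3-8 undo each other exactly, leaving only the rest of the circuit to track.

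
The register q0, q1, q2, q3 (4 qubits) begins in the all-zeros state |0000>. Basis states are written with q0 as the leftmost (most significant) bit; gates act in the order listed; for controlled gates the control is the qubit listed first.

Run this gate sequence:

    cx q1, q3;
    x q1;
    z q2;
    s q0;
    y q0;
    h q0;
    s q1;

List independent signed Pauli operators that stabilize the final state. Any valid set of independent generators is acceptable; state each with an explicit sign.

The final state is stabilized by the group generated by -XIII, -IZII, +IIZI, +IIIZ; other independent generating sets are equally valid.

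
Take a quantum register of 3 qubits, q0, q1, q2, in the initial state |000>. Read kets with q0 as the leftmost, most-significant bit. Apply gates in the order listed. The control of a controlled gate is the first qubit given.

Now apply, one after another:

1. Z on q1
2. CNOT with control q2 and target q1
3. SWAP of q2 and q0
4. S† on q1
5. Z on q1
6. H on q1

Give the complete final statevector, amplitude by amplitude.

The final amplitudes are sqrt(2)/2 on |000>, sqrt(2)/2 on |010>, and 0 on every other basis state.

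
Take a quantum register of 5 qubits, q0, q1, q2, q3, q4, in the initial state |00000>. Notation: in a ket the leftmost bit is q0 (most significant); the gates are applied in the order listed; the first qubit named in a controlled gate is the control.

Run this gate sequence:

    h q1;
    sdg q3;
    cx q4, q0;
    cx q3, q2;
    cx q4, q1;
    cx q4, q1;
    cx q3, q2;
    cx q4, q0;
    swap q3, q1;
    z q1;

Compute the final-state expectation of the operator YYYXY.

The observable YYYXY averages to 0. Key observation: the block from step 3 through step 8 cancels to the identity and can be dropped.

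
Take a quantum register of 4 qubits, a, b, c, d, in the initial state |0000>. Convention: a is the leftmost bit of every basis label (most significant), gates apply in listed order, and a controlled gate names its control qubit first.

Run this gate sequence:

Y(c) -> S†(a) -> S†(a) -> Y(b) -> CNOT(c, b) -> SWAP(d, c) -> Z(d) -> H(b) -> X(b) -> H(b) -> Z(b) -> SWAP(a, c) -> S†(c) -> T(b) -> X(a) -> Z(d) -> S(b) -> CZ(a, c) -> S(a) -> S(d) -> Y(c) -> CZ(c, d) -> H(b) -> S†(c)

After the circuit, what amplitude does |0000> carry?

The amplitude on |0000> is 0.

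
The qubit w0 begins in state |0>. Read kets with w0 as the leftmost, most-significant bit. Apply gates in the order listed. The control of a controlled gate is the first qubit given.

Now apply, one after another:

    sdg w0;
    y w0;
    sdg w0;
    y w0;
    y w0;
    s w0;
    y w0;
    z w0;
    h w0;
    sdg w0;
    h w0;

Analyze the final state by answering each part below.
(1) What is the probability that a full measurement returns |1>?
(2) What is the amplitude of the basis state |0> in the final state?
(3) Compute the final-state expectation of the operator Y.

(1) The probability of measuring |1> is 1/2. Key observation: steps 2-7 multiply out to the identity, so the circuit reduces to the remaining gates.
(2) The amplitude on |0> is 1/2 - I/2.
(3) In the final state, Y has expectation 1.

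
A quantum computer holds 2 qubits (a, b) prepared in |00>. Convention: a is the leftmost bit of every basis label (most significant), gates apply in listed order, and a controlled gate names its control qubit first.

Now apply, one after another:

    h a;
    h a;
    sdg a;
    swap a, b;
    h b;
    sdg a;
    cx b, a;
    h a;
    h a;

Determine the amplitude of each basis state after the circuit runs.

The final amplitudes are sqrt(2)/2 on |00>, 0 on |01>, 0 on |10>, sqrt(2)/2 on |11>.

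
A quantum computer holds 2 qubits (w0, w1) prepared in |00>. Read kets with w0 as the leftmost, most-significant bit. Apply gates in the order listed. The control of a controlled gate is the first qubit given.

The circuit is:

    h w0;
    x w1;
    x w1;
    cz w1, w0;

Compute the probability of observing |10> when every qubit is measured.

The probability of measuring |10> is 1/2.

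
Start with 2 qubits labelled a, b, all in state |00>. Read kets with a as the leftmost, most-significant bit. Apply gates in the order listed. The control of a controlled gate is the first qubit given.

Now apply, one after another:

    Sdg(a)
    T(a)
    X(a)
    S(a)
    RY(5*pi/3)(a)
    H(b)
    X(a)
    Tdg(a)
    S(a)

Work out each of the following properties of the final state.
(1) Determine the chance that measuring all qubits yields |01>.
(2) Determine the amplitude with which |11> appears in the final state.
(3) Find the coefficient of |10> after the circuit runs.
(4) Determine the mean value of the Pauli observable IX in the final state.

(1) The probability of measuring |01> is 3/8.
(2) The final state's coefficient on |11> equals -sqrt(2)*exp(3*I*pi/4)/4.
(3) The final state's coefficient on |10> equals -sqrt(2)*exp(3*I*pi/4)/4.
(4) The expectation value of IX is 1.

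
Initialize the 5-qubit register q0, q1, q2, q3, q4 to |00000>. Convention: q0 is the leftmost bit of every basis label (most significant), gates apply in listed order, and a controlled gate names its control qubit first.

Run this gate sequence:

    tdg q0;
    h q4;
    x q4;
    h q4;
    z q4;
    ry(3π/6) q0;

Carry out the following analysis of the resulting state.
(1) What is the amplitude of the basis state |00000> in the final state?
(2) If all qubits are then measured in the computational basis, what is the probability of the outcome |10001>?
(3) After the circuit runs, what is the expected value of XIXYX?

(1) The final state's coefficient on |00000> equals sqrt(2)/2.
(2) A full measurement returns |10001> with probability 0.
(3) In the final state, XIXYX has expectation 0.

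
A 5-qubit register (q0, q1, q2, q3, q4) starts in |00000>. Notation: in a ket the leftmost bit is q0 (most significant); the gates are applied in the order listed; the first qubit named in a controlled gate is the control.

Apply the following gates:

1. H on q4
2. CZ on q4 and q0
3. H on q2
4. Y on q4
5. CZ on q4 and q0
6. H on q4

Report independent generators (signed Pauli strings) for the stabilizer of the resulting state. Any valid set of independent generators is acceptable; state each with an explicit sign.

The final state is stabilized by the group generated by +IIXII, +ZIIII, +IZIII, +IIIZI, -IIIIZ; other independent generating sets are equally valid.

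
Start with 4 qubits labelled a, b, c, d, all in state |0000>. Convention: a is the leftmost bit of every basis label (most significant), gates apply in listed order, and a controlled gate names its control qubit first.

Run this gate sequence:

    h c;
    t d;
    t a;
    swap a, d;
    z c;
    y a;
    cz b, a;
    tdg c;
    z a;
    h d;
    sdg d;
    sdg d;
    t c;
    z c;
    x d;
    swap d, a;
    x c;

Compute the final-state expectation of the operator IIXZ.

The observable IIXZ averages to -1.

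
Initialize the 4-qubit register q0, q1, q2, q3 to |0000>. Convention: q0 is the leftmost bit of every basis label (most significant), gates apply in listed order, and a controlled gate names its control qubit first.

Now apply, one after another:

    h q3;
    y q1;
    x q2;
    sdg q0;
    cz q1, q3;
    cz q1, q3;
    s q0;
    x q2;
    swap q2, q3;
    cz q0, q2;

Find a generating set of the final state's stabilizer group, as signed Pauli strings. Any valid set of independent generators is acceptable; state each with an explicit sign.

The stabilizer group can be generated by +IIXI, +ZIII, -IZII, +IIIZ, among other valid generating sets. Key observation: gates 3-8 undo each other exactly, leaving only the rest of the circuit to track.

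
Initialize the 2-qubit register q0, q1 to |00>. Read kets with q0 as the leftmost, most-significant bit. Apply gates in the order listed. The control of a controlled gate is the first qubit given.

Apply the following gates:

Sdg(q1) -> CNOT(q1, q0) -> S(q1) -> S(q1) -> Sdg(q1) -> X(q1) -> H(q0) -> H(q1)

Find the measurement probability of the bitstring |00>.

Outcome |00> occurs with probability 1/4.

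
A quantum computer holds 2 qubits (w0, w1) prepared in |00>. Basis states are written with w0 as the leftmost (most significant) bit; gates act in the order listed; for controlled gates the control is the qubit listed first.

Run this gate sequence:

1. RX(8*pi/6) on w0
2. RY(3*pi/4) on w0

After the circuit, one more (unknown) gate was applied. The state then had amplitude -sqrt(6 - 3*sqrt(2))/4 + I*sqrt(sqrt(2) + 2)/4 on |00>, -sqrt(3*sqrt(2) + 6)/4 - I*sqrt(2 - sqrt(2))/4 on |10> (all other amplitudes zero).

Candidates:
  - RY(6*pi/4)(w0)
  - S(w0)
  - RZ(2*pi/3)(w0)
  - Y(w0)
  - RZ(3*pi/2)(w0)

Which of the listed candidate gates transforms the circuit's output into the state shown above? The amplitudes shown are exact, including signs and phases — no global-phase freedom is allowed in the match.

The unique candidate consistent with the amplitudes is Y(w0).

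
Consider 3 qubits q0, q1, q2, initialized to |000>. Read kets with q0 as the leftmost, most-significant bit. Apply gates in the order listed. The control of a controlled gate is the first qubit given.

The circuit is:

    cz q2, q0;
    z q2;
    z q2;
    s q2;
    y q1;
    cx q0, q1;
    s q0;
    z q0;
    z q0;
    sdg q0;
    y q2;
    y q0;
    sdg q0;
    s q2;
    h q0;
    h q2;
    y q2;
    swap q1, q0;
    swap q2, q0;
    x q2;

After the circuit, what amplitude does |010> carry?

The final state's coefficient on |010> equals -1/2. Key observation: the block from step 7 through step 10 cancels to the identity and can be dropped.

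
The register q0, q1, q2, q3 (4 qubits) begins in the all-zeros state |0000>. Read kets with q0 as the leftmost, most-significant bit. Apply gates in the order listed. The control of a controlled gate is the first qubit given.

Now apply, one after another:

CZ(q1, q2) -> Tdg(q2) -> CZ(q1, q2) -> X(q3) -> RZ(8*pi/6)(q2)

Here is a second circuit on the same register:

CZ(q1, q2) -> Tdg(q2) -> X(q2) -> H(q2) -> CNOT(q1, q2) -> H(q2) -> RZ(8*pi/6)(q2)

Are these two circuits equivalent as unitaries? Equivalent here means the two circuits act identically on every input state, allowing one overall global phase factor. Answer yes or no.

No, they are not equivalent — no single phase factor reconciles the two unitaries.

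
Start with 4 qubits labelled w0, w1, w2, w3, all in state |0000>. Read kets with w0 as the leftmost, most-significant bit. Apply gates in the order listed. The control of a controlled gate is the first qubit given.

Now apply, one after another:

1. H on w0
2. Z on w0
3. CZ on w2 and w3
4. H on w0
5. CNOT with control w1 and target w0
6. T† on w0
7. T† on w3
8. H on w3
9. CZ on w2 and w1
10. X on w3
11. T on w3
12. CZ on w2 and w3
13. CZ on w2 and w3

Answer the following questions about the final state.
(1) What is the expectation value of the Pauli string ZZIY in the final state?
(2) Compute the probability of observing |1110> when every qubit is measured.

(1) The observable ZZIY averages to -sqrt(2)/2. Key observation: the block from step 12 through step 13 cancels to the identity and can be dropped.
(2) Outcome |1110> occurs with probability 0.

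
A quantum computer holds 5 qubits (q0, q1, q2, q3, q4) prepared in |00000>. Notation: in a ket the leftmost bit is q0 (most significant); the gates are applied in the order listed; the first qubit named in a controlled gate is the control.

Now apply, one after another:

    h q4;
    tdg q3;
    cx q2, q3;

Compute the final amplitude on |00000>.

The final state's coefficient on |00000> equals sqrt(2)/2.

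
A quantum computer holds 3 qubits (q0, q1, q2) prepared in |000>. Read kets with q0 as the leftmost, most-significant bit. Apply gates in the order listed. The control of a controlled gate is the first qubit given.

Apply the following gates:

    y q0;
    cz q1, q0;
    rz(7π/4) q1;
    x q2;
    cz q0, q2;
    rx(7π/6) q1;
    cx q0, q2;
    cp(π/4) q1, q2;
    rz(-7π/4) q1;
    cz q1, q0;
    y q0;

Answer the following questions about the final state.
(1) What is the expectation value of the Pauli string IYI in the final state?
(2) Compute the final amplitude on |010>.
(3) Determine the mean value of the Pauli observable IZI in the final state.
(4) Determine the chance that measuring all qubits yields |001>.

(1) The expectation value of IYI is -sqrt(2)/4.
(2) |010> carries amplitude (-sqrt(6) - sqrt(2))*exp(3*I*pi/4)/4 in the final state.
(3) The observable IZI averages to -sqrt(3)/2.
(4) A full measurement returns |001> with probability 0.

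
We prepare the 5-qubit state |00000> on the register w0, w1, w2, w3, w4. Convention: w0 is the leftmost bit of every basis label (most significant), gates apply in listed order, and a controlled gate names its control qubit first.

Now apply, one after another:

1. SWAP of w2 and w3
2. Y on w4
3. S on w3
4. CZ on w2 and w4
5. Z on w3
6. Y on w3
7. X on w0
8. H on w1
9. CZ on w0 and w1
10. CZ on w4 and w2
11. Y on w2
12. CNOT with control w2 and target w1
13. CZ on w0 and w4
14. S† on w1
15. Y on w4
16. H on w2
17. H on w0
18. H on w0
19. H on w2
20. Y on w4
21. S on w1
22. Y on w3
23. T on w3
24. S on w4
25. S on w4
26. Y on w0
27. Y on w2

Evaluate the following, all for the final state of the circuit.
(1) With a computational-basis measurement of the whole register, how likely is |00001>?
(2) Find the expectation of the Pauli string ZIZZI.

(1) A full measurement returns |00001> with probability 1/2. Key observation: the block from step 14 through step 21 cancels to the identity and can be dropped.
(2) The observable ZIZZI averages to 1.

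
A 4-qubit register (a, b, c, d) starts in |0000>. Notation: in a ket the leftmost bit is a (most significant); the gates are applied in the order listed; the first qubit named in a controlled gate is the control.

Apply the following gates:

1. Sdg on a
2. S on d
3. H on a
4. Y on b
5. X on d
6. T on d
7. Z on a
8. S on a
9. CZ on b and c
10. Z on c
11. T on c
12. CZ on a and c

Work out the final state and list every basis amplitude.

The final amplitudes are sqrt(2)*exp(3*I*pi/4)/2 on |0101>, sqrt(2)*exp(I*pi/4)/2 on |1101>, and 0 on every other basis state.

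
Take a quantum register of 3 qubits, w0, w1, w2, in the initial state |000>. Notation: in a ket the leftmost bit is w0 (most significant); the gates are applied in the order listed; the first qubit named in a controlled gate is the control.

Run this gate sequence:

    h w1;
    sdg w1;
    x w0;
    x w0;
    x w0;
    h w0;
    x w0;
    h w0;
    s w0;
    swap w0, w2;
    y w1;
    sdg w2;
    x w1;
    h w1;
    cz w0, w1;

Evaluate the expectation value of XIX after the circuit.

In the final state, XIX has expectation 0.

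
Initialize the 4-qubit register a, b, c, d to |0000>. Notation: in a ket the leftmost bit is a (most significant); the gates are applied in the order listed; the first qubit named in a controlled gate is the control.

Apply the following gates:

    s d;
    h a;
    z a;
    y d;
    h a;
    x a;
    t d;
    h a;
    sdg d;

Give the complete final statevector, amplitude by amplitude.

The resulting statevector has amplitude sqrt(2)*exp(I*pi/4)/2 on |0001>, sqrt(2)*exp(I*pi/4)/2 on |1001>, and 0 on every other basis state.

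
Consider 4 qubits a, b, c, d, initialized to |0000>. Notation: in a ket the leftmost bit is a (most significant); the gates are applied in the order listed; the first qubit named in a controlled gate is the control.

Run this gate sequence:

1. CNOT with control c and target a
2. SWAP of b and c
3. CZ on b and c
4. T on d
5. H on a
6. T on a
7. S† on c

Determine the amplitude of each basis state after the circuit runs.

After the circuit, the state carries amplitude sqrt(2)/2 on |0000>, sqrt(2)*exp(I*pi/4)/2 on |1000>, and 0 on every other basis state.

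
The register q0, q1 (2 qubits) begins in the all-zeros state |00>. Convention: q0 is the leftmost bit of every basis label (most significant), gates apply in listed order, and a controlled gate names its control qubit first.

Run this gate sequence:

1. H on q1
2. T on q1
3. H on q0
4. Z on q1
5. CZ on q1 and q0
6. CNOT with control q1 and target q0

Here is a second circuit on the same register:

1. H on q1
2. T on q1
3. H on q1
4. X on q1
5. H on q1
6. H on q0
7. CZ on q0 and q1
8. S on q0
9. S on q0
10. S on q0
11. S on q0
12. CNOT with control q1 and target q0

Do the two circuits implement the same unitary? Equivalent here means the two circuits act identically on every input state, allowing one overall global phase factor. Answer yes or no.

Yes, they are equivalent — the unitaries differ by at most a global phase.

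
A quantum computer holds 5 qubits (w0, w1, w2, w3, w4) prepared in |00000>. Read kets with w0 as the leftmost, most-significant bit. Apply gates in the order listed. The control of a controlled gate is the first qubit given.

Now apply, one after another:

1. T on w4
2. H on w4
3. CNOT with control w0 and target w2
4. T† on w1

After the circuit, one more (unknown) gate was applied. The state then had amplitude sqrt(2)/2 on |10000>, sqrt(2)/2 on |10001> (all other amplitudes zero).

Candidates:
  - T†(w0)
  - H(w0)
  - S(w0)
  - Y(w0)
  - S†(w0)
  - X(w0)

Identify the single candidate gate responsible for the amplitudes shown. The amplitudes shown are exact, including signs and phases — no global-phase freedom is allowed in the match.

The applied gate was X(w0).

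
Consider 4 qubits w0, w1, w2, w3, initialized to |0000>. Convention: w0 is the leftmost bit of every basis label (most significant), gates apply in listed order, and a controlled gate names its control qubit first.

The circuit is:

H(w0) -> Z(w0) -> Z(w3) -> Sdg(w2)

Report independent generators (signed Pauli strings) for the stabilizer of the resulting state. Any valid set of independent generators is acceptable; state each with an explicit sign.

One valid set of independent stabilizer generators is -XIII, +IZII, +IIZI, +IIIZ (any independent generating set of the same group is equally correct).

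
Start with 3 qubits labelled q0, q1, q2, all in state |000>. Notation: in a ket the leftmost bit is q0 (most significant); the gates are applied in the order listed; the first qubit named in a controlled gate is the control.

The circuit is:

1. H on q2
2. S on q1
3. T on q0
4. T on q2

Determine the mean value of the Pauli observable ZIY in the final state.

In the final state, ZIY has expectation sqrt(2)/2.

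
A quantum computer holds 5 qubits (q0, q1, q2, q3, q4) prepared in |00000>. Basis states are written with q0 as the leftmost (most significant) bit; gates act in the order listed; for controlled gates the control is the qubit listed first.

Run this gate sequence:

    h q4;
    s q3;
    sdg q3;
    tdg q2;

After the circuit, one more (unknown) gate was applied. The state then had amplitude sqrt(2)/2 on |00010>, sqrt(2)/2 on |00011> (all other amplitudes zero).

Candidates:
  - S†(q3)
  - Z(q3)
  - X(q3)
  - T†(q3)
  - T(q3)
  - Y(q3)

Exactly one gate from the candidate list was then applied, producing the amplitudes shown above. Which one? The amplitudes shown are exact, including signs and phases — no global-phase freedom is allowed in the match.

The applied gate was X(q3). Key observation: gates 2-3 undo each other exactly, leaving only the rest of the circuit to track.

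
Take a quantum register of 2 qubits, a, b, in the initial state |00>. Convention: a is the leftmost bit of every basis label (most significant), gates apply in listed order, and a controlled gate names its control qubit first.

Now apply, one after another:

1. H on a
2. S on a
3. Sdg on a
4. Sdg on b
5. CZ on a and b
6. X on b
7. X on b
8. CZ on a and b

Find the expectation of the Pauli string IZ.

The expectation value of IZ is 1. Key observation: gates 5-8 undo each other exactly, leaving only the rest of the circuit to track.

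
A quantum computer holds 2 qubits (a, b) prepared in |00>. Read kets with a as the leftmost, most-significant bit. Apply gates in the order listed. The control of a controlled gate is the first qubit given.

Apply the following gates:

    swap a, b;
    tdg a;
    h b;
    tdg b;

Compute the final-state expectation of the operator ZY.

The expectation value of ZY is -sqrt(2)/2.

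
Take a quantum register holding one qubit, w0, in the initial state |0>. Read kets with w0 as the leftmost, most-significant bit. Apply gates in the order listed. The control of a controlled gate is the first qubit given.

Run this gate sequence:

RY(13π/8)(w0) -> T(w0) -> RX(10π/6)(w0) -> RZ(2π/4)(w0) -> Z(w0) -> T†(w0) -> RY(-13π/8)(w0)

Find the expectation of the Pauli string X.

The expectation value of X is 3*sqrt(2)/16 + sqrt(6)/4.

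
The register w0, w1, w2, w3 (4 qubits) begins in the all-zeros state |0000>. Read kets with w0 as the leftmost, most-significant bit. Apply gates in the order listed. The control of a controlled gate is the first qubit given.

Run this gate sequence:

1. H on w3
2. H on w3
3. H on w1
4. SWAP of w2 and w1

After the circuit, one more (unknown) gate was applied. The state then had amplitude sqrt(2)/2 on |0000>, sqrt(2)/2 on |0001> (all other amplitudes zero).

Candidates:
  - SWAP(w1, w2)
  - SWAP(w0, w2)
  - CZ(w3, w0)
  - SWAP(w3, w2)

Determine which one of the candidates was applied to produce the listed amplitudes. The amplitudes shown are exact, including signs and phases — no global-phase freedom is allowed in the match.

The applied gate was SWAP(w3, w2). Key observation: gates 1-2 undo each other exactly, leaving only the rest of the circuit to track.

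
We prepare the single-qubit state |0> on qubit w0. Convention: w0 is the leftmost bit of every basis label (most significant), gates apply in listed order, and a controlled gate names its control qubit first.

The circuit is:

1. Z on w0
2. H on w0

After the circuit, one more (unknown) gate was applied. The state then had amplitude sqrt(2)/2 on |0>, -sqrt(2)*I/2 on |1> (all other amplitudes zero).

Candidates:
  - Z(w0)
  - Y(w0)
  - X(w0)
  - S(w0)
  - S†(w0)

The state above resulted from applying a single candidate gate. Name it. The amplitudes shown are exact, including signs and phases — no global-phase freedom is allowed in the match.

The unique candidate consistent with the amplitudes is S†(w0).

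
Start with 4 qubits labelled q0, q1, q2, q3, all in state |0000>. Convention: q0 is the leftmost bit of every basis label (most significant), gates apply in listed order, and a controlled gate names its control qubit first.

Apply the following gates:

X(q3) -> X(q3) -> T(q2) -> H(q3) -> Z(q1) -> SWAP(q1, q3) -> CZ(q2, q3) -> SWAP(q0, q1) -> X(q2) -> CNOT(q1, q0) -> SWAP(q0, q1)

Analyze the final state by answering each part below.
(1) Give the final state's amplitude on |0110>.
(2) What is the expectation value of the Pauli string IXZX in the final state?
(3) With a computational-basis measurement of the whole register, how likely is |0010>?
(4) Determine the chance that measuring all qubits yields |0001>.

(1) |0110> carries amplitude sqrt(2)/2 in the final state.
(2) In the final state, IXZX has expectation 0.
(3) A full measurement returns |0010> with probability 1/2.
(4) Outcome |0001> occurs with probability 0.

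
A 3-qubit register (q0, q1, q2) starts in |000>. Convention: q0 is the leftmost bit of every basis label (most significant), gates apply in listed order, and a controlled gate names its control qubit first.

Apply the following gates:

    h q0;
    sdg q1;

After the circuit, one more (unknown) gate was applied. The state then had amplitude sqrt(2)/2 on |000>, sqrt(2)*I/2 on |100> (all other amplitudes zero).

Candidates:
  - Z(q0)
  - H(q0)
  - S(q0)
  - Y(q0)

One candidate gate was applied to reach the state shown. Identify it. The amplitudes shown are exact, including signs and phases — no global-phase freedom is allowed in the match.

The applied gate was S(q0).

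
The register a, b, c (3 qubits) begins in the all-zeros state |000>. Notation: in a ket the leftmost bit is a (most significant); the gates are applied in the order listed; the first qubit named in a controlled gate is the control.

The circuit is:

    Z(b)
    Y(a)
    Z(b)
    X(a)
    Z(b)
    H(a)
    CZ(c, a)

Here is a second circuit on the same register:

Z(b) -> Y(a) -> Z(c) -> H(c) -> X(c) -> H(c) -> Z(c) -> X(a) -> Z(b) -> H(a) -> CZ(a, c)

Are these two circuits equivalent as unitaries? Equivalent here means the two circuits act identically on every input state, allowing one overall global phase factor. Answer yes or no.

No: there is an input state on which the two circuits produce genuinely different outputs (not merely differing by a phase).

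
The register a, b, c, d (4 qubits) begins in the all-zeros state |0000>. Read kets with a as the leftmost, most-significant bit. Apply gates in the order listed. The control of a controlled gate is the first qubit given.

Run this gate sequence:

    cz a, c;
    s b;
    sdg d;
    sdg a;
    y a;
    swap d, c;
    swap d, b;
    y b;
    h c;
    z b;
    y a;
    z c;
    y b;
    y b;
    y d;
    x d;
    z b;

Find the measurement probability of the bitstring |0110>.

The probability of measuring |0110> is 1/2.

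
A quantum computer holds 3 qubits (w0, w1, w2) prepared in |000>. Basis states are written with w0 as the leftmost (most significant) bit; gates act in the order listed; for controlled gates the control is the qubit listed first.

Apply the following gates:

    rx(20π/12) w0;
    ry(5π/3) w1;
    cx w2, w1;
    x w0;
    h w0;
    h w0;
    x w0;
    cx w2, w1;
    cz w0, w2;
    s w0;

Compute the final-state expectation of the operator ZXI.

In the final state, ZXI has expectation -sqrt(3)/4. Key observation: steps 3-8 multiply out to the identity, so the circuit reduces to the remaining gates.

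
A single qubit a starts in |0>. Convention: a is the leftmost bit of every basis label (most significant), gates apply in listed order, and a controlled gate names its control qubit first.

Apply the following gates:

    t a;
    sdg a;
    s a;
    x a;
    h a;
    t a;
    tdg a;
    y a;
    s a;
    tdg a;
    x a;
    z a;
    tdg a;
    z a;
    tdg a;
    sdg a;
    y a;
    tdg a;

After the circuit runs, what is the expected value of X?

The observable X averages to 1.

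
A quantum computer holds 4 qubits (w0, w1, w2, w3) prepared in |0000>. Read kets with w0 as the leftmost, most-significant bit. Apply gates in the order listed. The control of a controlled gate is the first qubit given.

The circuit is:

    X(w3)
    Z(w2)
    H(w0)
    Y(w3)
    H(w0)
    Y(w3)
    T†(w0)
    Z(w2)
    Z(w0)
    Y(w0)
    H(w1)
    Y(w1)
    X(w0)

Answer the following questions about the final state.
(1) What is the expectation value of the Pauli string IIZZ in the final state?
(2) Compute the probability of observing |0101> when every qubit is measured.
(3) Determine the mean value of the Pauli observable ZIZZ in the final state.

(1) In the final state, IIZZ has expectation -1.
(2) A full measurement returns |0101> with probability 1/2.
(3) In the final state, ZIZZ has expectation -1.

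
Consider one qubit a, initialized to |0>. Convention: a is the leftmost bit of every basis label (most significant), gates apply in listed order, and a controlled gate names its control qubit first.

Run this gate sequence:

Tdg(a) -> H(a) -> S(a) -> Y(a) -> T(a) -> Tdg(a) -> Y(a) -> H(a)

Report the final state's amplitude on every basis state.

The final amplitudes are 1/2 + I/2 on |0>, 1/2 - I/2 on |1>. Key observation: steps 4-7 multiply out to the identity, so the circuit reduces to the remaining gates.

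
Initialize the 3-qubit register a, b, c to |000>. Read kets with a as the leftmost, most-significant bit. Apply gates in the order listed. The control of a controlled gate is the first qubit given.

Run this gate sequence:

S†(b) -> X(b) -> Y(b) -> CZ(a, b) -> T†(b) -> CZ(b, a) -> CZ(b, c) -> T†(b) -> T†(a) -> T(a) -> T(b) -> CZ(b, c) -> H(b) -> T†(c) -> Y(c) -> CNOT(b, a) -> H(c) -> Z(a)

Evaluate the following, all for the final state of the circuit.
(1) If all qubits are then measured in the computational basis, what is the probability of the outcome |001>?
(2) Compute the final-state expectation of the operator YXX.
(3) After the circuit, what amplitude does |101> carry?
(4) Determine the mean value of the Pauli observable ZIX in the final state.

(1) A full measurement returns |001> with probability 1/4. Key observation: the block from step 7 through step 12 cancels to the identity and can be dropped.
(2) The observable YXX averages to 0.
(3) The final state's coefficient on |101> equals 0.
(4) In the final state, ZIX has expectation 0.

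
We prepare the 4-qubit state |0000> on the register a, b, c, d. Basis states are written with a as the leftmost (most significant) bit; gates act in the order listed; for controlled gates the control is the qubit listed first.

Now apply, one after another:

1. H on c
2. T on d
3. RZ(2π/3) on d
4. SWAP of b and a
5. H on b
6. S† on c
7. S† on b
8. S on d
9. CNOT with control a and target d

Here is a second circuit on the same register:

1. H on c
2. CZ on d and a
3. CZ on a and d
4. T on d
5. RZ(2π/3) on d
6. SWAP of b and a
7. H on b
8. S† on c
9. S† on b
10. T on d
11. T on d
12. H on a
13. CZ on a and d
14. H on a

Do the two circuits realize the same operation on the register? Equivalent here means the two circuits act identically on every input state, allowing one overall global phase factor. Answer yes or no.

No, they are not equivalent — no single phase factor reconciles the two unitaries.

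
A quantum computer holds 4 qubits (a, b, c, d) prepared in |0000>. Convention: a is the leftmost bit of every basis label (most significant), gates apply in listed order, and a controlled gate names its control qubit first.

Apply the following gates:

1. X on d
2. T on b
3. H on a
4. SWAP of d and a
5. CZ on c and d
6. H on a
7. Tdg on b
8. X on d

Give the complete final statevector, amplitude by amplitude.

The resulting statevector has amplitude 1/2 on |0000>, 1/2 on |0001>, -1/2 on |1000>, -1/2 on |1001>, and 0 on every other basis state.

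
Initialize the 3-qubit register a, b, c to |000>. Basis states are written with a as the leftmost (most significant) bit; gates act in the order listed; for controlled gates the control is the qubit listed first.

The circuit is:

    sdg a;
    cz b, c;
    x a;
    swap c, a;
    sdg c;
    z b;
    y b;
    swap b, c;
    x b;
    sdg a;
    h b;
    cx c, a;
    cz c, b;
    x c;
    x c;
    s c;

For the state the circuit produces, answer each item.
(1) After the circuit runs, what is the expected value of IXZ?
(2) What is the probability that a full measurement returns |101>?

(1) In the final state, IXZ has expectation 1.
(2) Outcome |101> occurs with probability 1/2.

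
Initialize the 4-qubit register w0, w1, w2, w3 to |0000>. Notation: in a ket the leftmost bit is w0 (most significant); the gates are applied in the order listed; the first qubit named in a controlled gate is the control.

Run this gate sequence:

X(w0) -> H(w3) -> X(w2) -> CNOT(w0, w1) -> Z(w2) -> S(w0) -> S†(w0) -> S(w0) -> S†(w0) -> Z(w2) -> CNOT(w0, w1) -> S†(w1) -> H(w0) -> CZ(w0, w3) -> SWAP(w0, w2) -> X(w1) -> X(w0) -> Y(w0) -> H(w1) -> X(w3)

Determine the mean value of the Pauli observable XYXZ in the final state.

In the final state, XYXZ has expectation 0. Key observation: the block from step 4 through step 11 cancels to the identity and can be dropped.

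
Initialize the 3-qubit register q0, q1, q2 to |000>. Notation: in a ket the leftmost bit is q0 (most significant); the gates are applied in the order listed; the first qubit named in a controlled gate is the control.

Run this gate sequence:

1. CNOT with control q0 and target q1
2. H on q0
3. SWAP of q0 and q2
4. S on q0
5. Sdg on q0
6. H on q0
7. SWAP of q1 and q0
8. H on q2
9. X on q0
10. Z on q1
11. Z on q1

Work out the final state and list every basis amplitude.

The final amplitudes are sqrt(2)/2 on |100>, sqrt(2)/2 on |110>, and 0 on every other basis state.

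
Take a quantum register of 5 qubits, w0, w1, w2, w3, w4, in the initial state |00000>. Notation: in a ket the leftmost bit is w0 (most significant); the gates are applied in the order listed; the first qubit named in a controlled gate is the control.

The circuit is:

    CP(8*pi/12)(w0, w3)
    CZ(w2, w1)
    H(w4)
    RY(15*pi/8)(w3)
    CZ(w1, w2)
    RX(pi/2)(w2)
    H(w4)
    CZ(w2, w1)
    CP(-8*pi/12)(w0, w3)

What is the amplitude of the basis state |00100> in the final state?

|00100> carries amplitude sqrt(2)*I*cos(pi/16)/2 in the final state.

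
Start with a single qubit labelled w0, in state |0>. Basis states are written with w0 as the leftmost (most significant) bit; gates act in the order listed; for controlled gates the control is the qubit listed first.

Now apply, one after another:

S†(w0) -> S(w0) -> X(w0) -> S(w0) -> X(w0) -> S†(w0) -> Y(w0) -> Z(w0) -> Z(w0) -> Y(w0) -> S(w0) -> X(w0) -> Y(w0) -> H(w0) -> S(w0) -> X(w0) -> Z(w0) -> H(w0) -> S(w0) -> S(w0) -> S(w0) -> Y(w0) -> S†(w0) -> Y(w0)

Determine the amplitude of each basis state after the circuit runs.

After the circuit, the state carries amplitude 1/2 + I/2 on |0>, 1/2 - I/2 on |1>. Key observation: gates 5-12 undo each other exactly, leaving only the rest of the circuit to track.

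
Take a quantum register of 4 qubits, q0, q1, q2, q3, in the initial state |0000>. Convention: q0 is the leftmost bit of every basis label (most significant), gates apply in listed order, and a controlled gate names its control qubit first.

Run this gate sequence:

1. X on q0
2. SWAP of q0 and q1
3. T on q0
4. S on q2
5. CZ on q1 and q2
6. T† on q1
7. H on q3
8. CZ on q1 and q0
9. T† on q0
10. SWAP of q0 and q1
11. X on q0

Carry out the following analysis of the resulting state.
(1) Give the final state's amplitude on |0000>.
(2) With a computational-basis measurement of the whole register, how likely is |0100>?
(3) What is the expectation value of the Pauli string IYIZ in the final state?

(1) The final state's coefficient on |0000> equals -sqrt(2)*exp(3*I*pi/4)/2.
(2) A full measurement returns |0100> with probability 0.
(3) The observable IYIZ averages to 0.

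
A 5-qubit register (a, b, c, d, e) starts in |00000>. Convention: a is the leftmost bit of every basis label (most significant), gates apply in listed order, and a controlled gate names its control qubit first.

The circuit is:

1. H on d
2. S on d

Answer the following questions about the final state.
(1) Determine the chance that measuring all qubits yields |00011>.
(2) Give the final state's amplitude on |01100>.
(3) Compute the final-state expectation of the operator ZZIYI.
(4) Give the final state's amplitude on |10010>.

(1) Outcome |00011> occurs with probability 0.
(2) The final state's coefficient on |01100> equals 0.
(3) The expectation value of ZZIYI is 1.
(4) The amplitude on |10010> is 0.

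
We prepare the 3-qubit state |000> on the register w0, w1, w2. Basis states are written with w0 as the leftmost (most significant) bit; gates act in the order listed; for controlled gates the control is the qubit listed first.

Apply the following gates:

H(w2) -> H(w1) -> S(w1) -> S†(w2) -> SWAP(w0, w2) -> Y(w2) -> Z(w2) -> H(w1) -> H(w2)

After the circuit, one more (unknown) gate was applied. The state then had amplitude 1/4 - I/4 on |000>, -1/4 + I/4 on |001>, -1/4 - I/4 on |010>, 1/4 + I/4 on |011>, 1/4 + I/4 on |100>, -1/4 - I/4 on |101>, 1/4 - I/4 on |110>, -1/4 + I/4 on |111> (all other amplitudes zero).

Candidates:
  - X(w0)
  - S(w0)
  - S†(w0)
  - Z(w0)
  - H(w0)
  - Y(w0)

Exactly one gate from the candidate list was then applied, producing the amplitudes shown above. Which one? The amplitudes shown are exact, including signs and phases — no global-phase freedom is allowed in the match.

The applied gate was Z(w0).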